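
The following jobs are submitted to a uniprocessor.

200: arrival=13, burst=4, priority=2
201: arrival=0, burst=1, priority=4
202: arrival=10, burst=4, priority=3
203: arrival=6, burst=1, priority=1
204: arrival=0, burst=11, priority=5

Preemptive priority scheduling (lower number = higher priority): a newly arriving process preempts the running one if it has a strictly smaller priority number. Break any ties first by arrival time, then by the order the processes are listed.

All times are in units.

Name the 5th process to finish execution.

204

Gantt: | 201 0-1 | 204 1-6 | 203 6-7 | 204 7-10 | 202 10-13 | 200 13-17 | 202 17-18 | 204 18-21 |
Completion: 200=17  201=1  202=18  203=7  204=21
Finish order: 201 → 203 → 200 → 202 → 204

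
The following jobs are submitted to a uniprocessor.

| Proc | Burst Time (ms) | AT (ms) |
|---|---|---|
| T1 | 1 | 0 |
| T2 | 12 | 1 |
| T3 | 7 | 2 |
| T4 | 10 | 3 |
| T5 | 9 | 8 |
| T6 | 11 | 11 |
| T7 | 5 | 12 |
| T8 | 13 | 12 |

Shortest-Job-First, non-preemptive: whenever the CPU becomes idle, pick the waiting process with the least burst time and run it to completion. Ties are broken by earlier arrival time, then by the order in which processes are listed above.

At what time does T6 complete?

55

Schedule: | T1 0-1 | T2 1-13 | T7 13-18 | T3 18-25 | T5 25-34 | T4 34-44 | T6 44-55 | T8 55-68 |
Completion: T1=1  T2=13  T3=25  T4=44  T5=34  T6=55  T7=18  T8=68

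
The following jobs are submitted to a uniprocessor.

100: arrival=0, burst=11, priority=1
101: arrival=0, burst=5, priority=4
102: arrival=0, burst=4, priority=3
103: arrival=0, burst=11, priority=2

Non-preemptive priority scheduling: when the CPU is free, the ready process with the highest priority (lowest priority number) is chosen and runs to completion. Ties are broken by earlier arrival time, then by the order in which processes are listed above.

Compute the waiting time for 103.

Timeline: | 100 0-11 | 103 11-22 | 102 22-26 | 101 26-31 |
Completion: 100=11  101=31  102=26  103=22
Turnaround (C−A): 100=11  101=31  102=26  103=22
Waiting(103) = turnaround − burst = 22 − 11 = 11

11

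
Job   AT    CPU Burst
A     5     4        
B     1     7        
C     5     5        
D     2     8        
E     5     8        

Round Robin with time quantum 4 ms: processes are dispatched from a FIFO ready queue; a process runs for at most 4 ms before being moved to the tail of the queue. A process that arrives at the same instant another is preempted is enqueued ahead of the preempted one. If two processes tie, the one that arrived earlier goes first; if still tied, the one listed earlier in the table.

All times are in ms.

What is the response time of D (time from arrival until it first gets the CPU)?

Timeline: | idle 0-1 | B 1-5 | D 5-9 | A 9-13 | C 13-17 | E 17-21 | B 21-24 | D 24-28 | C 28-29 | E 29-33 |
Completion: A=13  B=24  C=29  D=28  E=33
Turnaround (C−A): A=8  B=23  C=24  D=26  E=28
Response(D) = first start − arrival = 5 − 2 = 3

3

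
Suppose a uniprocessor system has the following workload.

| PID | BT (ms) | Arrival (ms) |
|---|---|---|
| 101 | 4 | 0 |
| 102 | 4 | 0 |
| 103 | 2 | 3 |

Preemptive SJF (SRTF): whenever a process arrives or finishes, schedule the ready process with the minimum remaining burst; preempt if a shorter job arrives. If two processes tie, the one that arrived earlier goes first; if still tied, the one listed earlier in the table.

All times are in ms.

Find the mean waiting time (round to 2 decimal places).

2.33

Gantt: | 101 0-4 | 103 4-6 | 102 6-10 |
Completion: 101=4  102=10  103=6
Turnaround (C−A): 101=4  102=10  103=3
Waiting times: 101=0, 102=6, 103=1
Average waiting = (0+6+1) / 3 = 7/3 = 2.33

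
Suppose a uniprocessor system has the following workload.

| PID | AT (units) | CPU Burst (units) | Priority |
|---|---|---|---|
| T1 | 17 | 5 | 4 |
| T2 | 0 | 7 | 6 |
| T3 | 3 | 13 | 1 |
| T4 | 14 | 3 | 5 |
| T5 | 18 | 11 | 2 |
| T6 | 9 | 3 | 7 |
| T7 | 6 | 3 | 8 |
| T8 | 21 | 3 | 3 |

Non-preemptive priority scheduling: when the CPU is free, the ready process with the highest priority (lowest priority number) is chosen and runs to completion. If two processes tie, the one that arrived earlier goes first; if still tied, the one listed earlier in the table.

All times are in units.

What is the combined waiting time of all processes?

Gantt: | T2 0-7 | T3 7-20 | T5 20-31 | T8 31-34 | T1 34-39 | T4 39-42 | T6 42-45 | T7 45-48 |
Completion: T1=39  T2=7  T3=20  T4=42  T5=31  T6=45  T7=48  T8=34
Waiting = turnaround − burst: T1=17, T2=0, T3=4, T4=25, T5=2, T6=33, T7=39, T8=10
Total waiting = 17 + 0 + 4 + 25 + 2 + 33 + 39 + 10 = 130

130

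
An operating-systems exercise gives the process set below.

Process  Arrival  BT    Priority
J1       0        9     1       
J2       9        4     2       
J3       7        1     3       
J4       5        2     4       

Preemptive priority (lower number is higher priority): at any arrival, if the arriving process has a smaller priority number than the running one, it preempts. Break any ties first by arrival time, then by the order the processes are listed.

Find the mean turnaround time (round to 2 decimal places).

7.75

Schedule: | J1 0-9 | J2 9-13 | J3 13-14 | J4 14-16 |
Completion: J1=9  J2=13  J3=14  J4=16
Turnaround (C−A): J1=9  J2=4  J3=7  J4=11
Turnaround times: J1=9, J2=4, J3=7, J4=11
Average turnaround = (9+4+7+11) / 4 = 31/4 = 7.75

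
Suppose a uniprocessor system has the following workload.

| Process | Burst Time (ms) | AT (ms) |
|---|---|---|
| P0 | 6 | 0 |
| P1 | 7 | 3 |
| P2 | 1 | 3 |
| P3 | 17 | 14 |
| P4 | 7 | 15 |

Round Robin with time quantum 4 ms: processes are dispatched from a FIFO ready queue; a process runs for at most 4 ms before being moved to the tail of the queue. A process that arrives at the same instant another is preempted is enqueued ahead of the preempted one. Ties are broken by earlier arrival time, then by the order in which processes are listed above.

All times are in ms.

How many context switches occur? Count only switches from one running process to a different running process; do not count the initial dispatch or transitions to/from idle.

Gantt: | P0 0-4 | P1 4-8 | P2 8-9 | P0 9-11 | P1 11-14 | P3 14-18 | P4 18-22 | P3 22-26 | P4 26-29 | P3 29-38 |
Completion: P0=11  P1=14  P2=9  P3=38  P4=29
Turnaround (C−A): P0=11  P1=11  P2=6  P3=24  P4=14

9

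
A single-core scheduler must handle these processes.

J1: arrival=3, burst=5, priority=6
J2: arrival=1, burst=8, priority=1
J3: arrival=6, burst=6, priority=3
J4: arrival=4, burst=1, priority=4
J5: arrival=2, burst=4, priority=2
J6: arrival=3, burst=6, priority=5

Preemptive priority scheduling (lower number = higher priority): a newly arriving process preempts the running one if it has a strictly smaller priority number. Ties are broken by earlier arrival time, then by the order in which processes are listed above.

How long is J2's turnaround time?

Gantt: | idle 0-1 | J2 1-9 | J5 9-13 | J3 13-19 | J4 19-20 | J6 20-26 | J1 26-31 |
Completion: J1=31  J2=9  J3=19  J4=20  J5=13  J6=26
Turnaround(J2) = completion − arrival = 9 − 1 = 8

8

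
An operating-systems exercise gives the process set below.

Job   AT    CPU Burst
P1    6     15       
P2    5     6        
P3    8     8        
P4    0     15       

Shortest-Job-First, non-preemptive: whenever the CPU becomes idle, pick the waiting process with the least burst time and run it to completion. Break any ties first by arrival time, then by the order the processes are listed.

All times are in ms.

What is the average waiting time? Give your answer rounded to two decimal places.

11.50

Timeline: | P4 0-15 | P2 15-21 | P3 21-29 | P1 29-44 |
Completion: P1=44  P2=21  P3=29  P4=15
Waiting times: P1=23, P2=10, P3=13, P4=0
Average waiting = (23+10+13+0) / 4 = 46/4 = 11.50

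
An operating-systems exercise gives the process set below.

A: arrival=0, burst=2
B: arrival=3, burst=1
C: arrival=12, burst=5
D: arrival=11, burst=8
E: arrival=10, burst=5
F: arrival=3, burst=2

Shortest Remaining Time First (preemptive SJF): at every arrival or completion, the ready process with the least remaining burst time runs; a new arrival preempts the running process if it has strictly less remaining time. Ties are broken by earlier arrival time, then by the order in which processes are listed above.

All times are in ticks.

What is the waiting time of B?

0

Gantt: | A 0-2 | idle 2-3 | B 3-4 | F 4-6 | idle 6-10 | E 10-15 | C 15-20 | D 20-28 |
Completion: A=2  B=4  C=20  D=28  E=15  F=6
Turnaround (C−A): A=2  B=1  C=8  D=17  E=5  F=3
Waiting(B) = turnaround − burst = 1 − 1 = 0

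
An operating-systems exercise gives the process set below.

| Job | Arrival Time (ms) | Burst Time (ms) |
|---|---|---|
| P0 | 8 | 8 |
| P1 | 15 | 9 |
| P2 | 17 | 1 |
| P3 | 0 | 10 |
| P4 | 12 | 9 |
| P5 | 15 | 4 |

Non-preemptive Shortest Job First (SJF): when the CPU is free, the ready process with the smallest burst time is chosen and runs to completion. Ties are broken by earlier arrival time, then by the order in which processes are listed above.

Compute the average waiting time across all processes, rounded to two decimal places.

5.83

Timeline: | P3 0-10 | P0 10-18 | P2 18-19 | P5 19-23 | P4 23-32 | P1 32-41 |
Completion: P0=18  P1=41  P2=19  P3=10  P4=32  P5=23
Turnaround (C−A): P0=10  P1=26  P2=2  P3=10  P4=20  P5=8
Waiting times: P0=2, P1=17, P2=1, P3=0, P4=11, P5=4
Average waiting = (2+17+1+0+11+4) / 6 = 35/6 = 5.83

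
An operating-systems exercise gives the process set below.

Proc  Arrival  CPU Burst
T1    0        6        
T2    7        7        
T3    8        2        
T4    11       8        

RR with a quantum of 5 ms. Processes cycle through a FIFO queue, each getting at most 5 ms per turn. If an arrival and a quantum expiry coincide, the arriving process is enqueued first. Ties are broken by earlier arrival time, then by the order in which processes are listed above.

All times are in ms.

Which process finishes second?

Schedule: | T1 0-6 | idle 6-7 | T2 7-12 | T3 12-14 | T4 14-19 | T2 19-21 | T4 21-24 |
Completion: T1=6  T2=21  T3=14  T4=24
Finish order: T1 → T3 → T2 → T4

T3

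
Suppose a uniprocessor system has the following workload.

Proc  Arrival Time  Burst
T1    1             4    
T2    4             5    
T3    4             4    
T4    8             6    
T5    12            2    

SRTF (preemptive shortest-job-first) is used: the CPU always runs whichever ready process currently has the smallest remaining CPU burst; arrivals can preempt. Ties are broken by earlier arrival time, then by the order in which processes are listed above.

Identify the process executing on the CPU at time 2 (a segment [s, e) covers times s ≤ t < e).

Timeline: | idle 0-1 | T1 1-5 | T3 5-9 | T2 9-14 | T5 14-16 | T4 16-22 |
Completion: T1=5  T2=14  T3=9  T4=22  T5=16

T1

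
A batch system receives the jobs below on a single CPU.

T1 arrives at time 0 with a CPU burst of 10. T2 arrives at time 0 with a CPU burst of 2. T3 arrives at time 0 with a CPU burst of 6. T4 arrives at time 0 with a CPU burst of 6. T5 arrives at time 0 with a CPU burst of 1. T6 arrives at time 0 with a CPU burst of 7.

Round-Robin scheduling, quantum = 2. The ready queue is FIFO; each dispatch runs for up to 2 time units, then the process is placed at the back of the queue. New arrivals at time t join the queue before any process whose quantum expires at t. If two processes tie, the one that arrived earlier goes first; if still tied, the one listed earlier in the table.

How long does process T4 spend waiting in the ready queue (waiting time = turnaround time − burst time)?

19

Timeline: | T1 0-2 | T2 2-4 | T3 4-6 | T4 6-8 | T5 8-9 | T6 9-11 | T1 11-13 | T3 13-15 | T4 15-17 | T6 17-19 | T1 19-21 | T3 21-23 | T4 23-25 | T6 25-27 | T1 27-29 | T6 29-30 | T1 30-32 |
Completion: T1=32  T2=4  T3=23  T4=25  T5=9  T6=30
Waiting(T4) = turnaround − burst = 25 − 6 = 19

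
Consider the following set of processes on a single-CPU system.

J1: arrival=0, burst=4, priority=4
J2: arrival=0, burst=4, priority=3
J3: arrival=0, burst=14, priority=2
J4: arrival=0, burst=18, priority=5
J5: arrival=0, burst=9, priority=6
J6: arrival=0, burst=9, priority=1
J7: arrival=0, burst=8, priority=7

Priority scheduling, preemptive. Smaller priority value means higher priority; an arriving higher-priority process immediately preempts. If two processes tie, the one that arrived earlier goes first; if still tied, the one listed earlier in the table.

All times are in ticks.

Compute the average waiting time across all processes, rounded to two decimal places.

Gantt: | J6 0-9 | J3 9-23 | J2 23-27 | J1 27-31 | J4 31-49 | J5 49-58 | J7 58-66 |
Completion: J1=31  J2=27  J3=23  J4=49  J5=58  J6=9  J7=66
Waiting times: J1=27, J2=23, J3=9, J4=31, J5=49, J6=0, J7=58
Average waiting = (27+23+9+31+49+0+58) / 7 = 197/7 = 28.14

28.14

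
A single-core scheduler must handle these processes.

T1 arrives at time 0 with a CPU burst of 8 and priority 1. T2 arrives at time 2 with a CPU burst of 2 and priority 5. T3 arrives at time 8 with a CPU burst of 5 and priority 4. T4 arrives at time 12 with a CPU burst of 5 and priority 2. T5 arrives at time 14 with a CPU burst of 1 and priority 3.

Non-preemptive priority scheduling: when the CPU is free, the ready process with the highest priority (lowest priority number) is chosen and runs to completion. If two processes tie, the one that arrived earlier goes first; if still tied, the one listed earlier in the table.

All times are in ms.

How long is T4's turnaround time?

Gantt: | T1 0-8 | T3 8-13 | T4 13-18 | T5 18-19 | T2 19-21 |
Completion: T1=8  T2=21  T3=13  T4=18  T5=19
Turnaround (C−A): T1=8  T2=19  T3=5  T4=6  T5=5
Turnaround(T4) = completion − arrival = 18 − 12 = 6

6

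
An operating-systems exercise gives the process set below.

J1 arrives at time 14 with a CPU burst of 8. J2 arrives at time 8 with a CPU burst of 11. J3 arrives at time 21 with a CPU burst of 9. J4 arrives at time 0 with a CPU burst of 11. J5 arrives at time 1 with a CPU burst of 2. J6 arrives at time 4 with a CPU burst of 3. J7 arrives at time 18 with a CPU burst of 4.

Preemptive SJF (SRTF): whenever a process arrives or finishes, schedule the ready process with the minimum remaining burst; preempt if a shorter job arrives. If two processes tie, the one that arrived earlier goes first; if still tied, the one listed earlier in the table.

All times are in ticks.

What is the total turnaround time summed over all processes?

Schedule: | J4 0-1 | J5 1-3 | J4 3-4 | J6 4-7 | J4 7-16 | J1 16-18 | J7 18-22 | J1 22-28 | J3 28-37 | J2 37-48 |
Completion: J1=28  J2=48  J3=37  J4=16  J5=3  J6=7  J7=22
Turnaround (C−A): J1=14  J2=40  J3=16  J4=16  J5=2  J6=3  J7=4
Turnaround = completion − arrival: J1=14, J2=40, J3=16, J4=16, J5=2, J6=3, J7=4
Total turnaround = 14 + 40 + 16 + 16 + 2 + 3 + 4 = 95

95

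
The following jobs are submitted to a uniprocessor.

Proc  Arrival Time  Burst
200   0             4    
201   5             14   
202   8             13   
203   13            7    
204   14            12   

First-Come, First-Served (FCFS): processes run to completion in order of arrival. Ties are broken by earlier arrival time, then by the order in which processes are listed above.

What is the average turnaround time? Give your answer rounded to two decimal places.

Timeline: | 200 0-4 | idle 4-5 | 201 5-19 | 202 19-32 | 203 32-39 | 204 39-51 |
Completion: 200=4  201=19  202=32  203=39  204=51
Turnaround times: 200=4, 201=14, 202=24, 203=26, 204=37
Average turnaround = (4+14+24+26+37) / 5 = 105/5 = 21.00

21.00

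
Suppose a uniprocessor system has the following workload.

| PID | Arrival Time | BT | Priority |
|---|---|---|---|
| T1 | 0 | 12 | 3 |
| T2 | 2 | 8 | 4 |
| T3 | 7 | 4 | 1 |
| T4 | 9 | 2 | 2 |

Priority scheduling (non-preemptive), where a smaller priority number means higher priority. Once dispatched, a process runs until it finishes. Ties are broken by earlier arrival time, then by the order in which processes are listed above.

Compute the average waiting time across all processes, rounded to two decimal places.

Gantt: | T1 0-12 | T3 12-16 | T4 16-18 | T2 18-26 |
Completion: T1=12  T2=26  T3=16  T4=18
Turnaround (C−A): T1=12  T2=24  T3=9  T4=9
Waiting times: T1=0, T2=16, T3=5, T4=7
Average waiting = (0+16+5+7) / 4 = 28/4 = 7.00

7.00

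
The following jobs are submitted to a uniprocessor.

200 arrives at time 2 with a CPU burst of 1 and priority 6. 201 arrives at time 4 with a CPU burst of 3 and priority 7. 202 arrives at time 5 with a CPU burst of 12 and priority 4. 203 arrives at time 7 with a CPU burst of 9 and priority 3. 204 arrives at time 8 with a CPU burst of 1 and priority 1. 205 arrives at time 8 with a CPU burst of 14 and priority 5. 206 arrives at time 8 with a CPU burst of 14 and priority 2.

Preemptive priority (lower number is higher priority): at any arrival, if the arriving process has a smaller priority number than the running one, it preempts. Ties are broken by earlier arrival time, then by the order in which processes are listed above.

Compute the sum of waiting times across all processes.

Gantt: | idle 0-2 | 200 2-3 | idle 3-4 | 201 4-5 | 202 5-7 | 203 7-8 | 204 8-9 | 206 9-23 | 203 23-31 | 202 31-41 | 205 41-55 | 201 55-57 |
Completion: 200=3  201=57  202=41  203=31  204=9  205=55  206=23
Turnaround (C−A): 200=1  201=53  202=36  203=24  204=1  205=47  206=15
Waiting = turnaround − burst: 200=0, 201=50, 202=24, 203=15, 204=0, 205=33, 206=1
Total waiting = 0 + 50 + 24 + 15 + 0 + 33 + 1 = 123

123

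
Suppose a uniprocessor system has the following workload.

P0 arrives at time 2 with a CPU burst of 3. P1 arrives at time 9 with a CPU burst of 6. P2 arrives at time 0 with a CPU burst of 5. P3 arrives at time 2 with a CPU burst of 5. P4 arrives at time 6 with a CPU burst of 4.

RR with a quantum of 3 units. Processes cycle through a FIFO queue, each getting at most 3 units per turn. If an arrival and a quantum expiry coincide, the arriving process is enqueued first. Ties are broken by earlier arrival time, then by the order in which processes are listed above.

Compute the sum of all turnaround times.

Gantt: | P2 0-3 | P0 3-6 | P3 6-9 | P2 9-11 | P4 11-14 | P1 14-17 | P3 17-19 | P4 19-20 | P1 20-23 |
Completion: P0=6  P1=23  P2=11  P3=19  P4=20
Turnaround (C−A): P0=4  P1=14  P2=11  P3=17  P4=14
Turnaround = completion − arrival: P0=4, P1=14, P2=11, P3=17, P4=14
Total turnaround = 4 + 14 + 11 + 17 + 14 = 60

60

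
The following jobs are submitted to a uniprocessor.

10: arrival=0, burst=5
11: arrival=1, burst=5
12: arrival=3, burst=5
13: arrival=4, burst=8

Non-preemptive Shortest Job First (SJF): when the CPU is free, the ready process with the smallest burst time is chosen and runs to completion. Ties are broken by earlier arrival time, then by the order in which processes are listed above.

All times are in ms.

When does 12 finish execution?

15

Gantt: | 10 0-5 | 11 5-10 | 12 10-15 | 13 15-23 |
Completion: 10=5  11=10  12=15  13=23
Turnaround (C−A): 10=5  11=9  12=12  13=19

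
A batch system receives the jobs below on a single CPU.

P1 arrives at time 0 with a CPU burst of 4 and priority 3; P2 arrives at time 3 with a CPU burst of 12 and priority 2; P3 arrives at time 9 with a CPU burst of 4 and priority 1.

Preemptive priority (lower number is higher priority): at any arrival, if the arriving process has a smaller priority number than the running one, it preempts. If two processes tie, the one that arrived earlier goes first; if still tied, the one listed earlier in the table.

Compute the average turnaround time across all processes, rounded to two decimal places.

Timeline: | P1 0-3 | P2 3-9 | P3 9-13 | P2 13-19 | P1 19-20 |
Completion: P1=20  P2=19  P3=13
Turnaround (C−A): P1=20  P2=16  P3=4
Turnaround times: P1=20, P2=16, P3=4
Average turnaround = (20+16+4) / 3 = 40/3 = 13.33

13.33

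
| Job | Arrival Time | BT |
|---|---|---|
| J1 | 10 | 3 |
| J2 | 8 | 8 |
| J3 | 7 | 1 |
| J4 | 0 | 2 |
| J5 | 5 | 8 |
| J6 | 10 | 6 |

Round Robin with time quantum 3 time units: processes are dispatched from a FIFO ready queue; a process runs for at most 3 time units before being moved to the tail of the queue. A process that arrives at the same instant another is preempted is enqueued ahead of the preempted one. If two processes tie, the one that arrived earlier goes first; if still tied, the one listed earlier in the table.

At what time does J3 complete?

9

Schedule: | J4 0-2 | idle 2-5 | J5 5-8 | J3 8-9 | J2 9-12 | J5 12-15 | J1 15-18 | J6 18-21 | J2 21-24 | J5 24-26 | J6 26-29 | J2 29-31 |
Completion: J1=18  J2=31  J3=9  J4=2  J5=26  J6=29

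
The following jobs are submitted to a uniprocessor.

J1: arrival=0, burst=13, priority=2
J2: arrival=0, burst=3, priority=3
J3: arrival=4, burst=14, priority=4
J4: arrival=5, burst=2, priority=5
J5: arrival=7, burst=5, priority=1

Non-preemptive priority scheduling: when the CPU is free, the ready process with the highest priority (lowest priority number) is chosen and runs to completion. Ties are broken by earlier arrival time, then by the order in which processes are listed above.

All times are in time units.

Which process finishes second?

Gantt: | J1 0-13 | J5 13-18 | J2 18-21 | J3 21-35 | J4 35-37 |
Completion: J1=13  J2=21  J3=35  J4=37  J5=18
Finish order: J1 → J5 → J2 → J3 → J4

J5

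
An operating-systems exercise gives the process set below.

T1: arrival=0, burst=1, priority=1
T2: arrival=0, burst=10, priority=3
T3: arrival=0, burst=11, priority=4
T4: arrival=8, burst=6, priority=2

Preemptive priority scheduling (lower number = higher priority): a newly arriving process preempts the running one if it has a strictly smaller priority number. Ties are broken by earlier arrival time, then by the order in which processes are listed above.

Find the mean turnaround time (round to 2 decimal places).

13.00

Gantt: | T1 0-1 | T2 1-8 | T4 8-14 | T2 14-17 | T3 17-28 |
Completion: T1=1  T2=17  T3=28  T4=14
Turnaround (C−A): T1=1  T2=17  T3=28  T4=6
Turnaround times: T1=1, T2=17, T3=28, T4=6
Average turnaround = (1+17+28+6) / 4 = 52/4 = 13.00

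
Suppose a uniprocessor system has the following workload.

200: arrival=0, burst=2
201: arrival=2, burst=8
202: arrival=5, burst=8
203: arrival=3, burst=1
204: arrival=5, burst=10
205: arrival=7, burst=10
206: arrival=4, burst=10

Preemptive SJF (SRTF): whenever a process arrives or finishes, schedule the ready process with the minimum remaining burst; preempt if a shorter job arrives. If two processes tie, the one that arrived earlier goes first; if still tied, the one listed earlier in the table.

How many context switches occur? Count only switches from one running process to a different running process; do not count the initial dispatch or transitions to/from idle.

7

Gantt: | 200 0-2 | 201 2-3 | 203 3-4 | 201 4-11 | 202 11-19 | 206 19-29 | 204 29-39 | 205 39-49 |
Completion: 200=2  201=11  202=19  203=4  204=39  205=49  206=29
Turnaround (C−A): 200=2  201=9  202=14  203=1  204=34  205=42  206=25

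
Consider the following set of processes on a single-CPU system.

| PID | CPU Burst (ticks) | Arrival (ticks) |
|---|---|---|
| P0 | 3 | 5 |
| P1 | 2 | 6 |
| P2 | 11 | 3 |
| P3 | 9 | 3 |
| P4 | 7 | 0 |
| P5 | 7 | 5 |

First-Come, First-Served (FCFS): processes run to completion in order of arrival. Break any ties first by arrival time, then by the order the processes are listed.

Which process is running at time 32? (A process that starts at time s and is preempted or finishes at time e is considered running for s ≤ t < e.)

Schedule: | P4 0-7 | P2 7-18 | P3 18-27 | P0 27-30 | P5 30-37 | P1 37-39 |
Completion: P0=30  P1=39  P2=18  P3=27  P4=7  P5=37

P5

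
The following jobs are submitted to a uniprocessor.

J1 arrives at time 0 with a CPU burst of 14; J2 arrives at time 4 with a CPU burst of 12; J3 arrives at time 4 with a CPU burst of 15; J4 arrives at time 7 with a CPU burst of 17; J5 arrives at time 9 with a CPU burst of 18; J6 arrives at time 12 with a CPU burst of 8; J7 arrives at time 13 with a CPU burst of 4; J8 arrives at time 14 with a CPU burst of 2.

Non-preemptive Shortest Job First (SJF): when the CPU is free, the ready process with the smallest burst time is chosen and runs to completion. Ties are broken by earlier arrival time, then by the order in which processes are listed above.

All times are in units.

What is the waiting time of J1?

Schedule: | J1 0-14 | J8 14-16 | J7 16-20 | J6 20-28 | J2 28-40 | J3 40-55 | J4 55-72 | J5 72-90 |
Completion: J1=14  J2=40  J3=55  J4=72  J5=90  J6=28  J7=20  J8=16
Waiting(J1) = turnaround − burst = 14 − 14 = 0

0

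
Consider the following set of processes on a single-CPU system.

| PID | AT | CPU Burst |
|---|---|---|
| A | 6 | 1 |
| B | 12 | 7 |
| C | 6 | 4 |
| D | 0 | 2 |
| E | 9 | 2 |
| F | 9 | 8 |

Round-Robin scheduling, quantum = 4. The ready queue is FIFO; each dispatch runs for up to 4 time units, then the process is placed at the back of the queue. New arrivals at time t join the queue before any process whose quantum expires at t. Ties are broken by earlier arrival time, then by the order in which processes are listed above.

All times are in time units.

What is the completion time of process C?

11

Gantt: | D 0-2 | idle 2-6 | A 6-7 | C 7-11 | E 11-13 | F 13-17 | B 17-21 | F 21-25 | B 25-28 |
Completion: A=7  B=28  C=11  D=2  E=13  F=25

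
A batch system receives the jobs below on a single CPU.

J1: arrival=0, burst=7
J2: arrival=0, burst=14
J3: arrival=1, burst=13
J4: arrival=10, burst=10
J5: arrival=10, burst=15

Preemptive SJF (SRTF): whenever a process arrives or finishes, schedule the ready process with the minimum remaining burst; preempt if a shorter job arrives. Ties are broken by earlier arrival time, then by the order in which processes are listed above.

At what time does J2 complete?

44

Gantt: | J1 0-7 | J3 7-20 | J4 20-30 | J2 30-44 | J5 44-59 |
Completion: J1=7  J2=44  J3=20  J4=30  J5=59
Turnaround (C−A): J1=7  J2=44  J3=19  J4=20  J5=49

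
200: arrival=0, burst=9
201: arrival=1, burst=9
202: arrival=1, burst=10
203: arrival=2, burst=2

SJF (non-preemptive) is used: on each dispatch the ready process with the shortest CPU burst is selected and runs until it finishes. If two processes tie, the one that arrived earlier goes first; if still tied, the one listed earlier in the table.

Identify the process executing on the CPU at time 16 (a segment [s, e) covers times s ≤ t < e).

201

Timeline: | 200 0-9 | 203 9-11 | 201 11-20 | 202 20-30 |
Completion: 200=9  201=20  202=30  203=11
Turnaround (C−A): 200=9  201=19  202=29  203=9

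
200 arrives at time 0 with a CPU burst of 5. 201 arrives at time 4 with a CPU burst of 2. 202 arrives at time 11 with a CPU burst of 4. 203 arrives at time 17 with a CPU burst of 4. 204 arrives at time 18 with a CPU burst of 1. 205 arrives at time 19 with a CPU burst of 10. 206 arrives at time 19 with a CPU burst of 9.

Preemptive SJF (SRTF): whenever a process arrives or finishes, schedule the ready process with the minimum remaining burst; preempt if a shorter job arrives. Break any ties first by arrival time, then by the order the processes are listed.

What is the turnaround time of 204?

Timeline: | 200 0-5 | 201 5-7 | idle 7-11 | 202 11-15 | idle 15-17 | 203 17-18 | 204 18-19 | 203 19-22 | 206 22-31 | 205 31-41 |
Completion: 200=5  201=7  202=15  203=22  204=19  205=41  206=31
Turnaround (C−A): 200=5  201=3  202=4  203=5  204=1  205=22  206=12
Turnaround(204) = completion − arrival = 19 − 18 = 1

1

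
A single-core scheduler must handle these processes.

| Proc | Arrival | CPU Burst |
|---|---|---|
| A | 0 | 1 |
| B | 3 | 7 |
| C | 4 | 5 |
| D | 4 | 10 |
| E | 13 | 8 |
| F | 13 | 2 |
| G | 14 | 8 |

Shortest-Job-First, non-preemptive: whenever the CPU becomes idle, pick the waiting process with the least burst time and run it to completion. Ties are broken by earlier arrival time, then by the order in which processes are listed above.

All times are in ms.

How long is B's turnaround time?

Schedule: | A 0-1 | idle 1-3 | B 3-10 | C 10-15 | F 15-17 | E 17-25 | G 25-33 | D 33-43 |
Completion: A=1  B=10  C=15  D=43  E=25  F=17  G=33
Turnaround(B) = completion − arrival = 10 − 3 = 7

7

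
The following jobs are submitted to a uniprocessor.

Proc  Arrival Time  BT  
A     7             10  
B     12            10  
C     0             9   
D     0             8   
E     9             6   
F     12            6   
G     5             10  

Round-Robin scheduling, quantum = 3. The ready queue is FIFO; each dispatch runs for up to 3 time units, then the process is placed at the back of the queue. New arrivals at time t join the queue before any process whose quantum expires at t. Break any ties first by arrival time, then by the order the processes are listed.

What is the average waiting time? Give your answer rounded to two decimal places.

Gantt: | C 0-3 | D 3-6 | C 6-9 | G 9-12 | D 12-15 | A 15-18 | E 18-21 | C 21-24 | B 24-27 | F 27-30 | G 30-33 | D 33-35 | A 35-38 | E 38-41 | B 41-44 | F 44-47 | G 47-50 | A 50-53 | B 53-56 | G 56-57 | A 57-58 | B 58-59 |
Completion: A=58  B=59  C=24  D=35  E=41  F=47  G=57
Turnaround (C−A): A=51  B=47  C=24  D=35  E=32  F=35  G=52
Waiting times: A=41, B=37, C=15, D=27, E=26, F=29, G=42
Average waiting = (41+37+15+27+26+29+42) / 7 = 217/7 = 31.00

31.00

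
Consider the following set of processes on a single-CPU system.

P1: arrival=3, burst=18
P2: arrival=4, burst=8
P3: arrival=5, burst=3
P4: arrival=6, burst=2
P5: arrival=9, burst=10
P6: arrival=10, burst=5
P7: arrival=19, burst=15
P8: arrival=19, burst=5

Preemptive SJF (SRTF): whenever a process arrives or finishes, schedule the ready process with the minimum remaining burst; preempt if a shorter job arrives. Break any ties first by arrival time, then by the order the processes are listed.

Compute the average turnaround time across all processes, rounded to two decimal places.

20.63

Timeline: | idle 0-3 | P1 3-4 | P2 4-5 | P3 5-8 | P4 8-10 | P6 10-15 | P2 15-22 | P8 22-27 | P5 27-37 | P7 37-52 | P1 52-69 |
Completion: P1=69  P2=22  P3=8  P4=10  P5=37  P6=15  P7=52  P8=27
Turnaround (C−A): P1=66  P2=18  P3=3  P4=4  P5=28  P6=5  P7=33  P8=8
Turnaround times: P1=66, P2=18, P3=3, P4=4, P5=28, P6=5, P7=33, P8=8
Average turnaround = (66+18+3+4+28+5+33+8) / 8 = 165/8 = 20.63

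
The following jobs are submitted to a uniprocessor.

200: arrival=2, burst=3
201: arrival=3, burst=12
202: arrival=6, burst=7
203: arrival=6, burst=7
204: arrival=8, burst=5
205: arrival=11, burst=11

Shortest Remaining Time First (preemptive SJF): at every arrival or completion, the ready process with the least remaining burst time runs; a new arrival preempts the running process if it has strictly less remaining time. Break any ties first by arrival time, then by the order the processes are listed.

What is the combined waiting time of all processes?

Gantt: | idle 0-2 | 200 2-5 | 201 5-6 | 202 6-13 | 204 13-18 | 203 18-25 | 201 25-36 | 205 36-47 |
Completion: 200=5  201=36  202=13  203=25  204=18  205=47
Turnaround (C−A): 200=3  201=33  202=7  203=19  204=10  205=36
Waiting = turnaround − burst: 200=0, 201=21, 202=0, 203=12, 204=5, 205=25
Total waiting = 0 + 21 + 0 + 12 + 5 + 25 = 63

63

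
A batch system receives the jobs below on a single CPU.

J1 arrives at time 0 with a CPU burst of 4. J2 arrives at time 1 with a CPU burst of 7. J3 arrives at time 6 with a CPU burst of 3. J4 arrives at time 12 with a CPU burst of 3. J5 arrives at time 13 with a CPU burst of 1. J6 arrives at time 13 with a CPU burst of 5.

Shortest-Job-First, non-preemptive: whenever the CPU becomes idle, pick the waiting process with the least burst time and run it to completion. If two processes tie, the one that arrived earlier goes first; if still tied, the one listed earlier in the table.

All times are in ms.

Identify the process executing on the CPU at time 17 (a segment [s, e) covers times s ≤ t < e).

Timeline: | J1 0-4 | J2 4-11 | J3 11-14 | J5 14-15 | J4 15-18 | J6 18-23 |
Completion: J1=4  J2=11  J3=14  J4=18  J5=15  J6=23
Turnaround (C−A): J1=4  J2=10  J3=8  J4=6  J5=2  J6=10

J4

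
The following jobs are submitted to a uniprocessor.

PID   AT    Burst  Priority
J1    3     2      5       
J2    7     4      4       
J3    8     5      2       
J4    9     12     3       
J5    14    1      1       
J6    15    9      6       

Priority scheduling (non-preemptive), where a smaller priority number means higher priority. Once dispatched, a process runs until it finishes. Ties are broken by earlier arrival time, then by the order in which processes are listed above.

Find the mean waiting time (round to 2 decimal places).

Timeline: | idle 0-3 | J1 3-5 | idle 5-7 | J2 7-11 | J3 11-16 | J5 16-17 | J4 17-29 | J6 29-38 |
Completion: J1=5  J2=11  J3=16  J4=29  J5=17  J6=38
Turnaround (C−A): J1=2  J2=4  J3=8  J4=20  J5=3  J6=23
Waiting times: J1=0, J2=0, J3=3, J4=8, J5=2, J6=14
Average waiting = (0+0+3+8+2+14) / 6 = 27/6 = 4.50

4.50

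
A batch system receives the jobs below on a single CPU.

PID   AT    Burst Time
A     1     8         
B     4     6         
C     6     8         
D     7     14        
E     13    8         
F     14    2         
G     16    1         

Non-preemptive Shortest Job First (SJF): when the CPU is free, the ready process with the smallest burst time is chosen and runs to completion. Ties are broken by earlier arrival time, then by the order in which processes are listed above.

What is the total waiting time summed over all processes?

Timeline: | idle 0-1 | A 1-9 | B 9-15 | F 15-17 | G 17-18 | C 18-26 | E 26-34 | D 34-48 |
Completion: A=9  B=15  C=26  D=48  E=34  F=17  G=18
Turnaround (C−A): A=8  B=11  C=20  D=41  E=21  F=3  G=2
Waiting = turnaround − burst: A=0, B=5, C=12, D=27, E=13, F=1, G=1
Total waiting = 0 + 5 + 12 + 27 + 13 + 1 + 1 = 59

59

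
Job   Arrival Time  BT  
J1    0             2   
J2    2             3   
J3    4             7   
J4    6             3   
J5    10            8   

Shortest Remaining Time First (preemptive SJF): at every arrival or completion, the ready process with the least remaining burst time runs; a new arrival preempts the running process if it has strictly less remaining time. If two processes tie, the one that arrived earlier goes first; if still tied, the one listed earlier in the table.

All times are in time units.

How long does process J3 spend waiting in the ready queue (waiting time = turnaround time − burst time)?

Timeline: | J1 0-2 | J2 2-5 | J3 5-6 | J4 6-9 | J3 9-15 | J5 15-23 |
Completion: J1=2  J2=5  J3=15  J4=9  J5=23
Turnaround (C−A): J1=2  J2=3  J3=11  J4=3  J5=13
Waiting(J3) = turnaround − burst = 11 − 7 = 4

4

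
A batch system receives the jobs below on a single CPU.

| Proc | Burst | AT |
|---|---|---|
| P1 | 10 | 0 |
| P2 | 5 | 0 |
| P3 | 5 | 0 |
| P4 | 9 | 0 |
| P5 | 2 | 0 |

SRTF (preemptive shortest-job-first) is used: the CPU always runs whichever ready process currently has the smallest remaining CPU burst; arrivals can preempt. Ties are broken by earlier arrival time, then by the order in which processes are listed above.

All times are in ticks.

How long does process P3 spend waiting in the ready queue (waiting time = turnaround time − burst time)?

Gantt: | P5 0-2 | P2 2-7 | P3 7-12 | P4 12-21 | P1 21-31 |
Completion: P1=31  P2=7  P3=12  P4=21  P5=2
Waiting(P3) = turnaround − burst = 12 − 5 = 7

7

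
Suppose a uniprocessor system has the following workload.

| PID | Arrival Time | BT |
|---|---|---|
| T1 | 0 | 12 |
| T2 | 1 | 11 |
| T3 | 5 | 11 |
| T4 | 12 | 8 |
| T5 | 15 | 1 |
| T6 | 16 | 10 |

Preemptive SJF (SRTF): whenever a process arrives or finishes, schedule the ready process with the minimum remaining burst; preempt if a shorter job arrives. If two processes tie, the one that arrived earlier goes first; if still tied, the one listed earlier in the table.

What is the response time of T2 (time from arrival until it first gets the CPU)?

30

Timeline: | T1 0-12 | T4 12-15 | T5 15-16 | T4 16-21 | T6 21-31 | T2 31-42 | T3 42-53 |
Completion: T1=12  T2=42  T3=53  T4=21  T5=16  T6=31
Response(T2) = first start − arrival = 31 − 1 = 30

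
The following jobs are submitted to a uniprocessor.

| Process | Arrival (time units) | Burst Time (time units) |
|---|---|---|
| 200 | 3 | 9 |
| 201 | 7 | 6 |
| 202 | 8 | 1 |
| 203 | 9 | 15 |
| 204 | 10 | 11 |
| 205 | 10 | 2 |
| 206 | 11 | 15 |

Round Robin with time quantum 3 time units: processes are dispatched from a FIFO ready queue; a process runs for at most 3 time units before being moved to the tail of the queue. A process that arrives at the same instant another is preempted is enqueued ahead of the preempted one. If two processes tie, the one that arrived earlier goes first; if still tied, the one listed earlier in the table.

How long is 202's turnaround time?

5

Schedule: | idle 0-3 | 200 3-9 | 201 9-12 | 202 12-13 | 203 13-16 | 200 16-19 | 204 19-22 | 205 22-24 | 206 24-27 | 201 27-30 | 203 30-33 | 204 33-36 | 206 36-39 | 203 39-42 | 204 42-45 | 206 45-48 | 203 48-51 | 204 51-53 | 206 53-56 | 203 56-59 | 206 59-62 |
Completion: 200=19  201=30  202=13  203=59  204=53  205=24  206=62
Turnaround (C−A): 200=16  201=23  202=5  203=50  204=43  205=14  206=51
Turnaround(202) = completion − arrival = 13 − 8 = 5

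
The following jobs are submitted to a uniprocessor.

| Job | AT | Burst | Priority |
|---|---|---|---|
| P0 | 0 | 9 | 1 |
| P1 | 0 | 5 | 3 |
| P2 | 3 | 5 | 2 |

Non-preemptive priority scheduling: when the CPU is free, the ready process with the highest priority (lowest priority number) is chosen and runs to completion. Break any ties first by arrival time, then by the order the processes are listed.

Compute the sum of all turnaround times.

Gantt: | P0 0-9 | P2 9-14 | P1 14-19 |
Completion: P0=9  P1=19  P2=14
Turnaround (C−A): P0=9  P1=19  P2=11
Turnaround = completion − arrival: P0=9, P1=19, P2=11
Total turnaround = 9 + 19 + 11 = 39

39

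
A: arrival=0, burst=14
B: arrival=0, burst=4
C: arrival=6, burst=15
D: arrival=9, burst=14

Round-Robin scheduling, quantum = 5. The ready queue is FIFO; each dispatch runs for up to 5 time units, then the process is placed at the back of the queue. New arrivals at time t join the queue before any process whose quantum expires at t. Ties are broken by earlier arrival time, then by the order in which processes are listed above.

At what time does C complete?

Schedule: | A 0-5 | B 5-9 | A 9-14 | C 14-19 | D 19-24 | A 24-28 | C 28-33 | D 33-38 | C 38-43 | D 43-47 |
Completion: A=28  B=9  C=43  D=47
Turnaround (C−A): A=28  B=9  C=37  D=38

43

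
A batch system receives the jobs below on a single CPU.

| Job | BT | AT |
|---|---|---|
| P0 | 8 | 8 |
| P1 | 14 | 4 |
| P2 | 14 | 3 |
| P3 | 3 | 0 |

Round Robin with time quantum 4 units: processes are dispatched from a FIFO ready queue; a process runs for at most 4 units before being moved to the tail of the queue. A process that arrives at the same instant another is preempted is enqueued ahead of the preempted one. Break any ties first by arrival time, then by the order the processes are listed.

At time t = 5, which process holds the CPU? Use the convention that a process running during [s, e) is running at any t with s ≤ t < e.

Timeline: | P3 0-3 | P2 3-7 | P1 7-11 | P2 11-15 | P0 15-19 | P1 19-23 | P2 23-27 | P0 27-31 | P1 31-35 | P2 35-37 | P1 37-39 |
Completion: P0=31  P1=39  P2=37  P3=3
Turnaround (C−A): P0=23  P1=35  P2=34  P3=3

P2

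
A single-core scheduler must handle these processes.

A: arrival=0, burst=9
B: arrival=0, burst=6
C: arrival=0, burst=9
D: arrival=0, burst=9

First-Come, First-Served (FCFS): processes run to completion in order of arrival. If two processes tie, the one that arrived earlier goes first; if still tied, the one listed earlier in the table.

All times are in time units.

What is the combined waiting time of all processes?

48

Schedule: | A 0-9 | B 9-15 | C 15-24 | D 24-33 |
Completion: A=9  B=15  C=24  D=33
Turnaround (C−A): A=9  B=15  C=24  D=33
Waiting = turnaround − burst: A=0, B=9, C=15, D=24
Total waiting = 0 + 9 + 15 + 24 = 48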